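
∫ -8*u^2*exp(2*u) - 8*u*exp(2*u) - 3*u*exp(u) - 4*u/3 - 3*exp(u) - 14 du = -u*(12*u*exp(2*u) + 2*u + 9*exp(u) + 42)/3 + C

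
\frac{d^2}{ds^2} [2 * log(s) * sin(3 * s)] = (-18*s^2*log(s)*sin(3*s) + 12*s*cos(3*s) - 2*sin(3*s))/s^2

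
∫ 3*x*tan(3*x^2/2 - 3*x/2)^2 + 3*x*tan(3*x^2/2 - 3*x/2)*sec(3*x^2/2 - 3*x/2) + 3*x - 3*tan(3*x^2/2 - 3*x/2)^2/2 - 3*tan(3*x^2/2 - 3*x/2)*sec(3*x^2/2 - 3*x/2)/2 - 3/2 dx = tan(3*x*(x - 1)/2) + sec(3*x*(x - 1)/2) + C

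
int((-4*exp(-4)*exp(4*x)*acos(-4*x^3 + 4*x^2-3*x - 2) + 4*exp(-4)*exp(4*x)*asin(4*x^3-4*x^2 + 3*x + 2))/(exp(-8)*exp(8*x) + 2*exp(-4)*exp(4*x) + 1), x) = (acos(-4*x^3 + 4*x^2 - 3*x - 2) - asin(4*x^3 - 4*x^2 + 3*x + 2))/(exp(4*x - 4) + 1) + C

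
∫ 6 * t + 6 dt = 3*t^2 + 6*t + C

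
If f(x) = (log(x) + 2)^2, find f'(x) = (2*log(x) + 4)/x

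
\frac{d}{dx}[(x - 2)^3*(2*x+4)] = 8*x^3 - 24*x^2 + 32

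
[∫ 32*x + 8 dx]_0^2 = 80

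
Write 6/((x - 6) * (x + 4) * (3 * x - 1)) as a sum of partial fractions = -54/(221*(3*x - 1)) + 3/(65*(x + 4)) + 3/(85*(x - 6))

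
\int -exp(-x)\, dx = exp(-x) + C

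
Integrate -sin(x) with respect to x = cos(x) + C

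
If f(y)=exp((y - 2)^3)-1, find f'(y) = 3*y^2*exp(y^3 - 6*y^2 + 12*y - 8) - 12*y*exp(y^3 - 6*y^2 + 12*y - 8) + 12*exp(y^3 - 6*y^2 + 12*y - 8)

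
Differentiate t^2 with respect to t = 2*t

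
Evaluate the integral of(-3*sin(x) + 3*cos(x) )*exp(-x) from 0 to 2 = 3*exp(-2)*sin(2)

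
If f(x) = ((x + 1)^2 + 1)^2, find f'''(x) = 24*x + 24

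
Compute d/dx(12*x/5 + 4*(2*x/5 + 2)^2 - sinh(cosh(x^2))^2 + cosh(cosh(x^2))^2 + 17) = 32*x/25 + 44/5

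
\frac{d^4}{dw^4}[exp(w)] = exp(w)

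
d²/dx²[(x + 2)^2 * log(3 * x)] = (2*x^2*log(x) + 2*x^2*log(3) + 3*x^2 + 4*x - 4)/x^2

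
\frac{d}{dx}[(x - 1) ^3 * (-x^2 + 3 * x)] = -5*x^4 + 24*x^3 - 36*x^2 + 20*x - 3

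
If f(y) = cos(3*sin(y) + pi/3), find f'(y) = -3*sin(3*sin(y) + pi/3)*cos(y)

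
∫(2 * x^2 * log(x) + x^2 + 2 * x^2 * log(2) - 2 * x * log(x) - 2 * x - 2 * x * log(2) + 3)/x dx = ((x - 1)^2 + 2)*log(2*x) + C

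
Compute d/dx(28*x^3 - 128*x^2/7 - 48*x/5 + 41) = 84*x^2 - 256*x/7 - 48/5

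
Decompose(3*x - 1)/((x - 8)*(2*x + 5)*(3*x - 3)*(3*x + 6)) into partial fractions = 68/(1323*(2*x + 5)) - 7/(270*(x + 2)) - 2/(1323*(x - 1)) + 23/(13230*(x - 8))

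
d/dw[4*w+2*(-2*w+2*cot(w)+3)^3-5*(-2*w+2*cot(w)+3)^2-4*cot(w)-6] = -48*w^2*cot(w)^2 - 96*w^2 + 96*w*cot(w)^3 + 104*w*cot(w)^2 + 192*w*cot(w) + 208*w - 48*cot(w)^4 - 104*cot(w)^3 - 140*cot(w)^2 - 208*cot(w) - 88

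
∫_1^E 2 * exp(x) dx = -2*E + 2*exp(E)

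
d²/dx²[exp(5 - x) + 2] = exp(5 - x)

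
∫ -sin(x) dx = cos(x) + C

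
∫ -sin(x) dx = cos(x) + C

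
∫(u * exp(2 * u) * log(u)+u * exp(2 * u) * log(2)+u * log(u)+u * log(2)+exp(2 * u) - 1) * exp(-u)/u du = 2*log(2*u)*sinh(u) + C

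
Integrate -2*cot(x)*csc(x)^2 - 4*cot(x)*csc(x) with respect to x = (csc(x) + 2)^2 + C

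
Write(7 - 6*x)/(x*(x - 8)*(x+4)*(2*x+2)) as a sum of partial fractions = -31/(288*(x + 4)) + 13/(54*(x + 1)) - 41/(1728*(x - 8)) - 7/(64*x)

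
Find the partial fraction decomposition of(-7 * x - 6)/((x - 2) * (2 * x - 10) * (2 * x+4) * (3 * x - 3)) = -1/(126*(x + 2)) - 13/(144*(x - 1)) + 5/(36*(x - 2)) - 41/(1008*(x - 5))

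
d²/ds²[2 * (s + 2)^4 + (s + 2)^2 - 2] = 24*s^2 + 96*s + 98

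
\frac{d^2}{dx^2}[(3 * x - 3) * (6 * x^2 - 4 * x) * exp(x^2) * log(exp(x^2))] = 72*x^7*exp(x^2) - 120*x^6*exp(x^2) + 444*x^5*exp(x^2) - 540*x^4*exp(x^2) + 528*x^3*exp(x^2) - 360*x^2*exp(x^2) + 72*x*exp(x^2)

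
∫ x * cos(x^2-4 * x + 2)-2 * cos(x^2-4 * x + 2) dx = sin((x - 2)^2 - 2)/2 + C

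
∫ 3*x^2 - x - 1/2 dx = x^3 - x^2/2 - x/2 + C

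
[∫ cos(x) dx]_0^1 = sin(1)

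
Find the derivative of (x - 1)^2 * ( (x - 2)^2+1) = 4*x^3 - 18*x^2 + 28*x - 14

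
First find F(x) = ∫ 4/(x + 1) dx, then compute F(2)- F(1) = -4*log(2) + 4*log(3)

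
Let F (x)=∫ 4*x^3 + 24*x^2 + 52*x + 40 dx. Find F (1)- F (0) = 75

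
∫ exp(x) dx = exp(x) + C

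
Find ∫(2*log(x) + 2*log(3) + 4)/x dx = (log(3*x) + 2)^2 + C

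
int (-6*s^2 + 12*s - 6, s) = -2*s^3 + 6*s^2 - 6*s + C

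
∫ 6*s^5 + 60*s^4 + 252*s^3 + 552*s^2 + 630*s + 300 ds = s^6 + 12*s^5 + 63*s^4 + 184*s^3 + 315*s^2 + 300*s + C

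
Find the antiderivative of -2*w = -w^2 + C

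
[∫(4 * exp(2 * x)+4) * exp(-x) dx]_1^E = -4*E - 4*exp(-E) + 4*exp(-1) + 4*exp(E)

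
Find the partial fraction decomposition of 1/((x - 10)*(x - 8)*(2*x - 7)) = 4/(117*(2*x - 7)) - 1/(18*(x - 8)) + 1/(26*(x - 10))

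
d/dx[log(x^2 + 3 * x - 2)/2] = (2*x + 3)/(2*x^2 + 6*x - 4)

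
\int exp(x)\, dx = exp(x) + C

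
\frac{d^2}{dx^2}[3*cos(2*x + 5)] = -12*cos(2*x + 5)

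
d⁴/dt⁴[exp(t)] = exp(t)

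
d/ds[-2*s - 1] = -2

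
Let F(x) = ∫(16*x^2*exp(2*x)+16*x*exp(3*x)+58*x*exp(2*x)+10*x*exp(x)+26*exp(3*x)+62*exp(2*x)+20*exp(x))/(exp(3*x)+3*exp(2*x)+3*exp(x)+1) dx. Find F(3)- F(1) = -32*exp(2)/(1 + E)^2 - 20*E/(1 + E) + 40*exp(3)/(1 + exp(3)) + 128*exp(6)/(1 + exp(3))^2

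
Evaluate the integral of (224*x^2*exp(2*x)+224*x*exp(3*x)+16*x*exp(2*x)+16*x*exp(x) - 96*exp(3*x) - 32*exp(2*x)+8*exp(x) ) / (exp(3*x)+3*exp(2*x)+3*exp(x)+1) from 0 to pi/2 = -3 + 4*(-2 + 2*pi)*exp(pi/2)/(1 + exp(pi/2)) + 7*(-2 + 2*pi)^2*exp(pi)/(1 + exp(pi/2))^2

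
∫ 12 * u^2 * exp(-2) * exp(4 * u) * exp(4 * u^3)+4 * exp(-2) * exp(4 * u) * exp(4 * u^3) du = exp(4*u^3 + 4*u - 2) + C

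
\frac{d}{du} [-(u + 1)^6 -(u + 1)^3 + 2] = -6*u^5 - 30*u^4 - 60*u^3 - 63*u^2 - 36*u - 9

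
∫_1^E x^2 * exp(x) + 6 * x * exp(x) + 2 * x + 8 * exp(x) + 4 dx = -9*E - 9 + (1 + exp(E))*(2 + E)^2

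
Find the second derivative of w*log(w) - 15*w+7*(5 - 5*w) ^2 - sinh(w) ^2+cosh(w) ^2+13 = (350*w + 1)/w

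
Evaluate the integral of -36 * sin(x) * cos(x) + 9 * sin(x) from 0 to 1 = -9*cos(1) + 9*cos(2)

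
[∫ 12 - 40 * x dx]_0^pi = (2 + 5*pi)*(4 - 4*pi) - 8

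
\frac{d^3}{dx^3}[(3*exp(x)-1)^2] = 72*exp(2*x) - 6*exp(x)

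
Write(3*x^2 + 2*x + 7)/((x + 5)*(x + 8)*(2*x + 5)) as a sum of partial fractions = 83/(55*(2*x + 5)) + 61/(11*(x + 8)) - 24/(5*(x + 5))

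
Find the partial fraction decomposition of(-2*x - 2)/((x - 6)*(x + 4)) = -3/(5*(x + 4)) - 7/(5*(x - 6))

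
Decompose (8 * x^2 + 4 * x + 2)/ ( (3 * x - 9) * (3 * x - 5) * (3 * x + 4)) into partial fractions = 98/(1053*(3*x + 4)) - 139/(162*(3*x - 5)) + 43/(78*(x - 3))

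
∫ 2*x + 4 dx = x^2 + 4*x + C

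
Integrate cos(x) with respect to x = sin(x) + C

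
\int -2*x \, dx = -x^2 + C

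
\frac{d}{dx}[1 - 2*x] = -2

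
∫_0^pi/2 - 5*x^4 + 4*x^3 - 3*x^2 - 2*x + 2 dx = (-pi/2 + pi^3/8)*(-pi^2/4 - 2 + pi/2)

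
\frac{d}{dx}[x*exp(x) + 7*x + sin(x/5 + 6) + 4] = x*exp(x) + exp(x) + cos(x/5 + 6)/5 + 7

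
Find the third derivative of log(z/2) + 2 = 2/z^3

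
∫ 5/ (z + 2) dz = 5*log(z + 2) + C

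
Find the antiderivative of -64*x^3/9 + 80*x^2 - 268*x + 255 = -16*x^4/9 + 80*x^3/3 - 134*x^2 + 255*x + C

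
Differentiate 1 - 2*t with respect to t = -2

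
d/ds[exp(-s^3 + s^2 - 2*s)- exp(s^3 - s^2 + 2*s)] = -3*s^2*exp(-s^3 + s^2 - 2*s) - 3*s^2*exp(s^3 - s^2 + 2*s) + 2*s*exp(-s^3 + s^2 - 2*s) + 2*s*exp(s^3 - s^2 + 2*s) - 2*exp(-s^3 + s^2 - 2*s) - 2*exp(s^3 - s^2 + 2*s)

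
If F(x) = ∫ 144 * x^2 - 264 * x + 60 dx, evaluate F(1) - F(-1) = 216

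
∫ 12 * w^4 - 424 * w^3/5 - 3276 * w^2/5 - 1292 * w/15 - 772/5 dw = 12*w^5/5 - 106*w^4/5 - 1092*w^3/5 - 646*w^2/15 - 772*w/5 + C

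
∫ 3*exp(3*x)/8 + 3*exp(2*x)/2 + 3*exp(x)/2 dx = (exp(x) + 2)^3/8 + C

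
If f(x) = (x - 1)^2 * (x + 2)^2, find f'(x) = 4*x^3 + 6*x^2 - 6*x - 4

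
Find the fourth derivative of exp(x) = exp(x)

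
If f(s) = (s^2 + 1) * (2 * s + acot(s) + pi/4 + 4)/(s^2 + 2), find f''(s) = (-4*s^5 - 12*s^4*acot(s) - 48*s^4 - 3*pi*s^4 + 48*s^3 - 4*s^2*acot(s) - 16*s^2 - pi*s^2 + 48*s + 8*acot(s) + 2*pi + 32)/(2*s^8 + 14*s^6 + 36*s^4 + 40*s^2 + 16)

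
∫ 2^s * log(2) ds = 2^s + C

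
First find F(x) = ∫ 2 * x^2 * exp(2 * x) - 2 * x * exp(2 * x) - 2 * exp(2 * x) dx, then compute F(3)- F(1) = exp(2) + 3*exp(6)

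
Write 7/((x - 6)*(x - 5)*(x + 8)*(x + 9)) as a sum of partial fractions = -1/(30*(x + 9)) + 1/(26*(x + 8)) - 1/(26*(x - 5)) + 1/(30*(x - 6))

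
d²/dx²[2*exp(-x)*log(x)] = (2*x^2*log(x) - 4*x - 2)*exp(-x)/x^2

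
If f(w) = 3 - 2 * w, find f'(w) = -2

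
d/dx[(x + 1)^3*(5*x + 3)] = 20*x^3 + 54*x^2 + 48*x + 14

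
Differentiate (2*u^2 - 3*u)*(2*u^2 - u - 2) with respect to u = 16*u^3 - 24*u^2 - 2*u + 6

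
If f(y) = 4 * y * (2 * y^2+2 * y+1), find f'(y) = 24*y^2 + 16*y + 4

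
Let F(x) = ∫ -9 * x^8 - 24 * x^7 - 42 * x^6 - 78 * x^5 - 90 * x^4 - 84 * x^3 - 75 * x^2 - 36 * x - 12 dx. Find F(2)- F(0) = -4088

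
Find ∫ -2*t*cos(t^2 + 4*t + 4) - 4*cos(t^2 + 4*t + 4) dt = -sin((t + 2)^2) + C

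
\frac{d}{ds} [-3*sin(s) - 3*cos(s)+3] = 3*sin(s) - 3*cos(s)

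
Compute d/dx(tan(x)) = cos(x)^(-2)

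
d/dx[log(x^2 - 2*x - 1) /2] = (x - 1)/(x^2 - 2*x - 1)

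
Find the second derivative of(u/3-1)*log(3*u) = (u + 3)/(3*u^2)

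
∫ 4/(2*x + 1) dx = 2*log(2*x + 1) + C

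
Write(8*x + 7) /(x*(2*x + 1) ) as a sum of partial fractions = -6/(2*x + 1) + 7/x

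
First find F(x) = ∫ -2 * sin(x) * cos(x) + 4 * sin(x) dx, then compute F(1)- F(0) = -1 + (2 - cos(1))^2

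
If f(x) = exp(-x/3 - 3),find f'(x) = -exp(-x/3 - 3)/3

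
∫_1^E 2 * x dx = -1 + exp(2)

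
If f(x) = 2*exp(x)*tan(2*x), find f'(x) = 2*(tan(2*x) + 2/cos(2*x)^2)*exp(x)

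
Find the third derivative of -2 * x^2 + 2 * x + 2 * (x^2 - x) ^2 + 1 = 48*x - 24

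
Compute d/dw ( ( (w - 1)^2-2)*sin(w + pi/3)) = w^2*cos(w + pi/3) + 2*sqrt(2)*w*sin(w + pi/12) - 2*sin(w + pi/3) - cos(w + pi/3)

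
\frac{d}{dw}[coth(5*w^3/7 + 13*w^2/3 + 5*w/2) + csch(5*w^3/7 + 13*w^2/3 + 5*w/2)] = -(90*w^2*cosh(w*(30*w^2 + 182*w + 105)/42) + 90*w^2 + 364*w*cosh(w*(30*w^2 + 182*w + 105)/42) + 364*w + 105*cosh(w*(30*w^2 + 182*w + 105)/42) + 105)/(42*sinh(w*(30*w^2 + 182*w + 105)/42)^2)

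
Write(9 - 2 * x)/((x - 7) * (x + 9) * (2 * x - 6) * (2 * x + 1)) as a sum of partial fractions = 8/(357*(2*x + 1)) - 9/(2176*(x + 9)) - 1/(224*(x - 3)) - 1/(384*(x - 7))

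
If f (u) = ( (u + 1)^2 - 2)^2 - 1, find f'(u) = 4*u^3 + 12*u^2 + 4*u - 4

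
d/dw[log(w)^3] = 3*log(w)^2/w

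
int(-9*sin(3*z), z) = 3*cos(3*z) + C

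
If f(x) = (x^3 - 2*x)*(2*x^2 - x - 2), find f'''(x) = 120*x^2 - 24*x - 36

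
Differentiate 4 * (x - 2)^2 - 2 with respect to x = 8*x - 16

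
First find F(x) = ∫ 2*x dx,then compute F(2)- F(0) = 4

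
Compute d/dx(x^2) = 2*x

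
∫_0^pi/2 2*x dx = pi^2/4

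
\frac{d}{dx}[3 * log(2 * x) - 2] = 3/x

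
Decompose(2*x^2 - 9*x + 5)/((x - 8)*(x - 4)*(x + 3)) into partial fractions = 50/(77*(x + 3)) - 1/(28*(x - 4)) + 61/(44*(x - 8))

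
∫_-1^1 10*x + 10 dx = 20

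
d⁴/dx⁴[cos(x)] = cos(x)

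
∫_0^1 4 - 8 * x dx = 0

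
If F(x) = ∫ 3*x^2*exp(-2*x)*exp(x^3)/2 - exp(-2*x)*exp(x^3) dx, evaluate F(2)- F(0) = -1/2 + exp(4)/2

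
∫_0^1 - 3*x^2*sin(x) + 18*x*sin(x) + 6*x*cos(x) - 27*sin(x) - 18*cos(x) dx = -27 + 12*cos(1)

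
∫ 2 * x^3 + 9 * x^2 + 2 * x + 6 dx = x^4/2 + 3*x^3 + x^2 + 6*x + C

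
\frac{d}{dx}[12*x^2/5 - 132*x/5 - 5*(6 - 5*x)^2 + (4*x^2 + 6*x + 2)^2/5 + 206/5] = 64*x^3/5 + 144*x^2/5 - 1122*x/5 + 1392/5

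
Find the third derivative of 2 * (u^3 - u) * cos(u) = 2*u^3*sin(u) - 18*u^2*cos(u) - 38*u*sin(u) + 18*cos(u)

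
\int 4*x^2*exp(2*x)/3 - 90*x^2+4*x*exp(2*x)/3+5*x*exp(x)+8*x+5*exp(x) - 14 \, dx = x*(-90*x^2 + 2*x*exp(2*x) + 12*x + 15*exp(x) - 42)/3 + C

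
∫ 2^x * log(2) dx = 2^x + C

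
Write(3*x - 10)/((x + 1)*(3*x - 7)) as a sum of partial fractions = -9/(10*(3*x - 7)) + 13/(10*(x + 1))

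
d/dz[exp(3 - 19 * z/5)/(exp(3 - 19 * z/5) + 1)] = -19*exp(76*z/5 - 3)/(10*exp(-3)*exp(76*z/5) + 5*exp(57*z/5) + 5*exp(-6)*exp(19*z))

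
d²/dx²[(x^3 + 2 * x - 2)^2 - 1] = 30*x^4 + 48*x^2 - 24*x + 8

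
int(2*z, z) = z^2 + C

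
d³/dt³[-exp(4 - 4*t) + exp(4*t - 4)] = 64*exp(4 - 4*t) + 64*exp(4*t - 4)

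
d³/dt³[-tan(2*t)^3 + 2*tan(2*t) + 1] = -480*tan(2*t)^6 - 816*tan(2*t)^4 - 352*tan(2*t)^2 - 16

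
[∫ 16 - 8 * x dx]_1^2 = 4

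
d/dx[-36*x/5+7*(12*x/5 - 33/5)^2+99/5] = 2016*x/25 - 5724/25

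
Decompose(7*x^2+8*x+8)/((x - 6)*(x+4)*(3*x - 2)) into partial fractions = -37/(56*(3*x - 2)) + 22/(35*(x + 4)) + 77/(40*(x - 6))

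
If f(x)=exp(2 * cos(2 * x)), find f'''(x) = 32*(16*sin(x)^4 - 28*sin(x)^2 + 7)*exp(2)*exp(-4*sin(x)^2)*sin(x)*cos(x)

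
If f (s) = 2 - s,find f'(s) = -1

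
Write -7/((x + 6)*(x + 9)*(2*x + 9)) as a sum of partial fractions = -28/(27*(2*x + 9)) - 7/(27*(x + 9)) + 7/(9*(x + 6))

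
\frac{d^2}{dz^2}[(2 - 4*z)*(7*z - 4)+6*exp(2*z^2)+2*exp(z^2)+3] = 96*z^2*exp(2*z^2) + 8*z^2*exp(z^2) + 24*exp(2*z^2) + 4*exp(z^2) - 56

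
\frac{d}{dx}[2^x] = 2^x*log(2)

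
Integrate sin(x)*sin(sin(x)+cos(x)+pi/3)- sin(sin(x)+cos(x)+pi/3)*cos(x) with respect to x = cos(sqrt(2)*sin(x + pi/4) + pi/3) + C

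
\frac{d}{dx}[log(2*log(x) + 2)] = 1/(x*log(x) + x)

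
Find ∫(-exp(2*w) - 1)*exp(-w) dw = -2*sinh(w) + C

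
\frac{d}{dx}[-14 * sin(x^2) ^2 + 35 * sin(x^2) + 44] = 14*x*(5 - 4*sin(x^2))*cos(x^2)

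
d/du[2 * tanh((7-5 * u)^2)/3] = -100*u*tanh(25*u^2 - 70*u + 49)^2/3 + 100*u/3 + 140*tanh(25*u^2 - 70*u + 49)^2/3 - 140/3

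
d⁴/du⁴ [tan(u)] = 24*tan(u)^5 + 40*tan(u)^3 + 16*tan(u)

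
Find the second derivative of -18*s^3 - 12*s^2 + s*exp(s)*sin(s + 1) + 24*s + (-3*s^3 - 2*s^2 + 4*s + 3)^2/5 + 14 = 54*s^4 + 48*s^3 - 48*s^2 + 2*s*exp(s)*cos(s + 1) - 744*s/5 + 2*sqrt(2)*exp(s)*sin(s + pi/4 + 1) - 112/5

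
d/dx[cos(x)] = -sin(x)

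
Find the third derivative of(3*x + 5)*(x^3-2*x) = 72*x + 30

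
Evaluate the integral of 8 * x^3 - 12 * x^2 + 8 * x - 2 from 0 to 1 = 0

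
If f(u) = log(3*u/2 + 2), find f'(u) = 3/(3*u + 4)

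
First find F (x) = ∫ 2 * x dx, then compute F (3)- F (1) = 8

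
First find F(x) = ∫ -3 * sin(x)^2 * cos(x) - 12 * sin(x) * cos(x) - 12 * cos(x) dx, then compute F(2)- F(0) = 8 - (sin(2) + 2)^3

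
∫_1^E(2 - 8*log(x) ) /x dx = -2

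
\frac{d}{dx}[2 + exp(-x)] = -exp(-x)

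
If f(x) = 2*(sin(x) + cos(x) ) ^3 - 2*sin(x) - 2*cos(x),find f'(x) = sqrt(2)*(3*sin(3*x + pi/4) + cos(x + pi/4))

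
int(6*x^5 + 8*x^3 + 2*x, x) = x^6 + 2*x^4 + x^2 + C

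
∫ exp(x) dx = exp(x) + C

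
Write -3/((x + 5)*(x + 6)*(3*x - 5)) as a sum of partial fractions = -27/(460*(3*x - 5)) - 3/(23*(x + 6)) + 3/(20*(x + 5))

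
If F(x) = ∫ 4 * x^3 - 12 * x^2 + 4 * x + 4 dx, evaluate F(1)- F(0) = 3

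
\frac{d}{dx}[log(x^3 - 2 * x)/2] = (3*x^2 - 2)/(2*x^3 - 4*x)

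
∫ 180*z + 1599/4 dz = 90*z^2 + 1599*z/4 + C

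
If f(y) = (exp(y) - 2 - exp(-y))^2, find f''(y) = (4*exp(4*y) - 4*exp(3*y) + 4*exp(y) + 4)*exp(-2*y)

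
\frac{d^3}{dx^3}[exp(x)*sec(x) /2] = (sin(x)/cos(x) + 3*sin(x)/cos(x)^3 - 1 + 3/cos(x)^2)*exp(x)/cos(x)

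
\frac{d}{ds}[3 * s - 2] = 3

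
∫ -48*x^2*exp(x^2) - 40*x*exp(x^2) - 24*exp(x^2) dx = (-24*x - 20)*exp(x^2) + C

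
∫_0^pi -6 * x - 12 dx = 12 - 3*(2 + pi)^2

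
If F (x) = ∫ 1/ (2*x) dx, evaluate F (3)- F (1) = -log(2)/2 + log(6)/2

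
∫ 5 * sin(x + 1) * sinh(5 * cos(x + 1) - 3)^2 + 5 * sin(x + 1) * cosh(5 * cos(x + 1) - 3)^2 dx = -sinh(10*cos(x + 1) - 6)/2 + C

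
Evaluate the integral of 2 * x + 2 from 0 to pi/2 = pi^2/4 + pi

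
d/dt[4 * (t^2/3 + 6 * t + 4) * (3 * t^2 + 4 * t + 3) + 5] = 16*t^3 + 232*t^2 + 296*t + 136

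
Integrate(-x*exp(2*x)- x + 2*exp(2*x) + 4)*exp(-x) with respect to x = -2*(x - 3)*sinh(x) + C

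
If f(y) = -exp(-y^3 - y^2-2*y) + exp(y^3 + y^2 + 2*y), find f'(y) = (3*y^2*exp(2*y^3 + 2*y^2 + 4*y) + 3*y^2 + 2*y*exp(2*y^3 + 2*y^2 + 4*y) + 2*y + 2*exp(2*y^3 + 2*y^2 + 4*y) + 2)*exp(-y^3 - y^2 - 2*y)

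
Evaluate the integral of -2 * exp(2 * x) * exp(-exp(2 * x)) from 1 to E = -exp(-exp(2)) + exp(-exp(2*E))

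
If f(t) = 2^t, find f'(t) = 2^t*log(2)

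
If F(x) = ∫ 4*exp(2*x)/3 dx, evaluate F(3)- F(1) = -2*exp(2)/3 + 2*exp(6)/3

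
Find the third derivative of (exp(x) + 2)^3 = 27*exp(3*x) + 48*exp(2*x) + 12*exp(x)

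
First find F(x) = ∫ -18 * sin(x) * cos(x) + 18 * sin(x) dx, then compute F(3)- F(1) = -9*(-1 + cos(1))^2 + 9*(-1 + cos(3))^2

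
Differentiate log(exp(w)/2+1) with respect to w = exp(w)/(exp(w) + 2)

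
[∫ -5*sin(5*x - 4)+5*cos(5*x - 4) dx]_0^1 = sin(4) + cos(1) - cos(4) + sin(1)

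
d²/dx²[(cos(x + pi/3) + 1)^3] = 6*sin(x + pi/3)^2*cos(x + pi/3) + 6*sin(x + pi/3)^2 - 3*cos(x + pi/3)^3 - 6*cos(x + pi/3)^2 - 3*cos(x + pi/3)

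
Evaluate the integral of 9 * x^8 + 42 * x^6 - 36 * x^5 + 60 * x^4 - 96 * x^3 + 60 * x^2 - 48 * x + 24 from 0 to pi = 8 + (-2 + 2*pi + pi^3)^3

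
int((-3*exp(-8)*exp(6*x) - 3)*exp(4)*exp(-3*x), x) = -2*sinh(3*x - 4) + C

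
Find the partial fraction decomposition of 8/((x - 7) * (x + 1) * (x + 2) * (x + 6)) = -2/(65*(x + 6)) + 2/(9*(x + 2)) - 1/(5*(x + 1)) + 1/(117*(x - 7))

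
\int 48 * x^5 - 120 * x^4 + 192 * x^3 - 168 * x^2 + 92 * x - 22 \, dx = 8*x^6 - 24*x^5 + 48*x^4 - 56*x^3 + 46*x^2 - 22*x + C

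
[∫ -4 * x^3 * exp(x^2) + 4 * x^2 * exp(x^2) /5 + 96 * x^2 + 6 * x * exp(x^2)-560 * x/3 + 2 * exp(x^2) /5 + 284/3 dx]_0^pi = (-2*pi^2 + 2*pi/5 + 5)*exp(pi^2) + 2*(-2 + 2*pi)^2/3 + 4*pi + 73/3 + 4*(-2 + 2*pi)^3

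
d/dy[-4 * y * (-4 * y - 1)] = 32*y + 4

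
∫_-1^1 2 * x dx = 0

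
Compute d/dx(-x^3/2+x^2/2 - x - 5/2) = -3*x^2/2 + x - 1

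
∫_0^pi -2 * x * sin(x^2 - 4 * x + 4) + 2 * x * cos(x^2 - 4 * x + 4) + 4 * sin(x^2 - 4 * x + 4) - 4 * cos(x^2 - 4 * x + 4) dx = sqrt(2)*(sin(pi/4 + 4 + pi^2) - sin(pi/4 + 4))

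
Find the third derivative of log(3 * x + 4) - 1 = 54/(27*x^3 + 108*x^2 + 144*x + 64)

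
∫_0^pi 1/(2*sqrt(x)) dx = sqrt(pi)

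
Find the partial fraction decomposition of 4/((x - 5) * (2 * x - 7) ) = -8/(3*(2*x - 7)) + 4/(3*(x - 5))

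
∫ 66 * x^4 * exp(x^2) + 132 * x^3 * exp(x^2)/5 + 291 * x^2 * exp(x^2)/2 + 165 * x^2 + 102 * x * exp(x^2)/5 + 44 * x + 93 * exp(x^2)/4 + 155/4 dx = (3*exp(x^2) + 5)*(220*x^3 + 88*x^2 + 155*x - 20)/20 + C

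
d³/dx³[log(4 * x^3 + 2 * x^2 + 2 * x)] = (48*x^6 + 48*x^5 + 16*x^3 + 18*x^2 + 6*x + 2)/(8*x^9 + 12*x^8 + 18*x^7 + 13*x^6 + 9*x^5 + 3*x^4 + x^3)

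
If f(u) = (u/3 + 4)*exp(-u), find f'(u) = (-u - 11)*exp(-u)/3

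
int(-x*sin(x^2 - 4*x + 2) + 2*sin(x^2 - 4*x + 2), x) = cos((x - 2)^2 - 2)/2 + C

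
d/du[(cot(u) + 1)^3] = -3*(1 + tan(u)^(-2))*(tan(u) + 1)^2/tan(u)^2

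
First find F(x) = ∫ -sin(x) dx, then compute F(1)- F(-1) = 0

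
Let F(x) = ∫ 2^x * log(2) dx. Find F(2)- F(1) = 2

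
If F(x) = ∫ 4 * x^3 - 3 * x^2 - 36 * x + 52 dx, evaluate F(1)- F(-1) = 102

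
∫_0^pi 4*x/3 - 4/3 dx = -2/3 + 2*(-1 + pi)^2/3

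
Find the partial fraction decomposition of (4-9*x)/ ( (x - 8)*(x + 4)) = -10/(3*(x + 4)) - 17/(3*(x - 8))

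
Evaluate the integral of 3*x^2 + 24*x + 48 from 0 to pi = -64 + (pi + 4)^3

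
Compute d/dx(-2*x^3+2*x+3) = 2 - 6*x^2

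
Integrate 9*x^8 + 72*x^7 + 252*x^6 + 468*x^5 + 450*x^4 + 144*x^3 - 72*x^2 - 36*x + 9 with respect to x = x^9 + 9*x^8 + 36*x^7 + 78*x^6 + 90*x^5 + 36*x^4 - 24*x^3 - 18*x^2 + 9*x + C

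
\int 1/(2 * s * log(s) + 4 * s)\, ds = log(log(s) + 2)/2 + C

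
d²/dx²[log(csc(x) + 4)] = (-4*sin(x) + 8/sin(x) + sin(x)^(-2))/(4*sin(x) + 1)^2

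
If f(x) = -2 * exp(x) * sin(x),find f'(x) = -2*sqrt(2)*exp(x)*sin(x + pi/4)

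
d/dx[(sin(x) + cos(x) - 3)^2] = 2*cos(2*x) - 6*sqrt(2)*cos(x + pi/4)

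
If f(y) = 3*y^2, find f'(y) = 6*y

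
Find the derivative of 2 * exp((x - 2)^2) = 4*x*exp(x^2 - 4*x + 4) - 8*exp(x^2 - 4*x + 4)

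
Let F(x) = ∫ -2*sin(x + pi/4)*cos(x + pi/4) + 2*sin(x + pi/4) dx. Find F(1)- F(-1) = -sin(2) + 2*sqrt(2)*sin(1)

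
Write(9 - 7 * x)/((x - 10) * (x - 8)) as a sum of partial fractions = 47/(2*(x - 8)) - 61/(2*(x - 10))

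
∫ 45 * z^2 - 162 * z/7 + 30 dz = 15*z^3 - 81*z^2/7 + 30*z + C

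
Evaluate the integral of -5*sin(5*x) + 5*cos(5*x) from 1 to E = -cos(5) + cos(5*E) + sin(5*E) - sin(5)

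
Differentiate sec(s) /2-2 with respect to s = tan(s)*sec(s)/2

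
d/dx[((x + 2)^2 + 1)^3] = 6*x^5 + 60*x^4 + 252*x^3 + 552*x^2 + 630*x + 300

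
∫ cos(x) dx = sin(x) + C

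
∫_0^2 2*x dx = 4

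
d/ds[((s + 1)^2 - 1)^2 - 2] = 4*s^3 + 12*s^2 + 8*s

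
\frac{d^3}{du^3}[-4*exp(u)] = -4*exp(u)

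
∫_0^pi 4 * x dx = 2*pi^2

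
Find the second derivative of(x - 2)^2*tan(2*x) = 8*x^2*tan(2*x)^3 + 8*x^2*tan(2*x) - 32*x*tan(2*x)^3 + 8*x*tan(2*x)^2 - 32*x*tan(2*x) + 8*x + 32*tan(2*x)^3 - 16*tan(2*x)^2 + 34*tan(2*x) - 16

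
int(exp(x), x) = exp(x) + C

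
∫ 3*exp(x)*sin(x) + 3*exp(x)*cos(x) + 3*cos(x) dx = (3*exp(x) + 3)*sin(x) + C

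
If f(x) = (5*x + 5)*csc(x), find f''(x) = 5*(-x + 2*x/sin(x)^2 - 1 - 2*cos(x)/sin(x) + 2/sin(x)^2)/sin(x)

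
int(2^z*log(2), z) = 2^z + C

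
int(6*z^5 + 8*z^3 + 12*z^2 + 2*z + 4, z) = z^6 + 2*z^4 + 4*z^3 + z^2 + 4*z + C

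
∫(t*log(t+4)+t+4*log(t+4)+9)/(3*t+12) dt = (t + 9)*log(t + 4)/3 + C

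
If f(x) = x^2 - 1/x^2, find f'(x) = (2*x^4 + 2)/x^3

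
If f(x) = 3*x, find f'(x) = 3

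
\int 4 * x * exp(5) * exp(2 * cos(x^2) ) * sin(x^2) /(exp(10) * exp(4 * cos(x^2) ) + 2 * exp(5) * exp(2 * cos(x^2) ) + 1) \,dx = 1/(exp(2*cos(x^2) + 5) + 1) + C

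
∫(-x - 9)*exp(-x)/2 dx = (x + 10)*exp(-x)/2 + C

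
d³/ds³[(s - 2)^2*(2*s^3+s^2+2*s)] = 120*s^2 - 168*s + 36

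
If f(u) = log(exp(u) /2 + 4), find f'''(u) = (-8*exp(2*u) + 64*exp(u))/(exp(3*u) + 24*exp(2*u) + 192*exp(u) + 512)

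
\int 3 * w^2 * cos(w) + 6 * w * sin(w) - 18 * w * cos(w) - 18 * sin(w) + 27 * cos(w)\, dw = 3*(w - 3)^2*sin(w) + C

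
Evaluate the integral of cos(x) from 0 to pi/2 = 1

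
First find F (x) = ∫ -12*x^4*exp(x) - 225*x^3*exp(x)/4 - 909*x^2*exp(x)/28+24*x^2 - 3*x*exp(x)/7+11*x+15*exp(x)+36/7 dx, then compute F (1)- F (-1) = -363*E/28 + 741*exp(-1)/28 + 184/7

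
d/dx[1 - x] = -1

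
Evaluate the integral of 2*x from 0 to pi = pi^2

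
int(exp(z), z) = exp(z) + C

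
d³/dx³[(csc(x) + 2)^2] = 4*(1 + 2/sin(x) - 6/sin(x)^2 - 6/sin(x)^3)*cos(x)/sin(x)^2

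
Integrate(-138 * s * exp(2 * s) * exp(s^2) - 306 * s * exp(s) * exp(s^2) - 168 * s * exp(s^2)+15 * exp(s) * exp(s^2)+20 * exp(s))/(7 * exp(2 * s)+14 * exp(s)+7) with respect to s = -(23*exp(s) + 28)*(3*exp(s^2) + 4)/(7*exp(s) + 7) + C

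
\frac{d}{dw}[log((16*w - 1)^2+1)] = (256*w - 16)/(128*w^2 - 16*w + 1)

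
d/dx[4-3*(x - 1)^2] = 6 - 6*x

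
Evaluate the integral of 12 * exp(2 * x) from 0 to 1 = -6 + 6*exp(2)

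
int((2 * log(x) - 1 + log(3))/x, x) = (log(x) - 1)*log(3*x) + C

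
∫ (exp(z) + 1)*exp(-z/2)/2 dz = 2*sinh(z/2) + C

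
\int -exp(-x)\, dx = exp(-x) + C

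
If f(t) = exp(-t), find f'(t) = -exp(-t)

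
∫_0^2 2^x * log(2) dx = 3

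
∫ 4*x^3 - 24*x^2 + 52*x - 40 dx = x^4 - 8*x^3 + 26*x^2 - 40*x + C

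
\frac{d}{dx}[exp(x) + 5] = exp(x)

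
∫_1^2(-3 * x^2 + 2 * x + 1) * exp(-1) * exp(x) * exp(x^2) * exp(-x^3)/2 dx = -1/2 + exp(-3)/2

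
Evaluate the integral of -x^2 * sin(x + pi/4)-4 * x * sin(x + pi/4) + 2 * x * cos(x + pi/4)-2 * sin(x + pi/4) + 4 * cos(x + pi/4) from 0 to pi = -sqrt(2)*(-2 + (2 + pi)^2)/2 - sqrt(2)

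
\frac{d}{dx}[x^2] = 2*x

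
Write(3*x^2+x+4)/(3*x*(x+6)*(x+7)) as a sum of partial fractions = 48/(7*(x + 7)) - 53/(9*(x + 6)) + 2/(63*x)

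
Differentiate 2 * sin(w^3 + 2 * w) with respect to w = 2*(3*w^2 + 2)*cos(w*(w^2 + 2))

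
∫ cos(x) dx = sin(x) + C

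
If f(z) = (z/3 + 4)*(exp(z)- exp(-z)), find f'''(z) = (z*exp(2*z) + z + 15*exp(2*z) + 9)*exp(-z)/3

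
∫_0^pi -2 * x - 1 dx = -(1 + pi)^2 + 1 + pi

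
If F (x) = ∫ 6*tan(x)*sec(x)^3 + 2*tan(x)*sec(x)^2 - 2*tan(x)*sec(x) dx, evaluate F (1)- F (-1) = 0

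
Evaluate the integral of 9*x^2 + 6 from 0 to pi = 6*pi + 3*pi^3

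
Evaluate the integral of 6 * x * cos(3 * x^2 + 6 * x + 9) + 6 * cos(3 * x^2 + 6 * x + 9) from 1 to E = sin(6 + 3*(1 + E)^2) - sin(18)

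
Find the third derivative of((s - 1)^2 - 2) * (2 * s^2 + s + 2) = 48*s - 18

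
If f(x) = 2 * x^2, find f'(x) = 4*x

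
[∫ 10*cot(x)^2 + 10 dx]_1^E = 10/tan(1) - 10/tan(E)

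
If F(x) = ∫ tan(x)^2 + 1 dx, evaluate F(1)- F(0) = tan(1)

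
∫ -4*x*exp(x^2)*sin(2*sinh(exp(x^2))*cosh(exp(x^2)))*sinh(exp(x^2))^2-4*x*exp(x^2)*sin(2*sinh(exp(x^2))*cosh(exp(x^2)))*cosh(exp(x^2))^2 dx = cos(sinh(2*exp(x^2))) + C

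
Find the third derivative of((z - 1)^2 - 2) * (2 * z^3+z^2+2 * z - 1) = 120*z^2 - 72*z - 12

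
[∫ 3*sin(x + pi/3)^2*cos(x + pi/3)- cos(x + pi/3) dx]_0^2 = -sin(pi/3 + 2) + sin(pi/3 + 2)^3 + sqrt(3)/8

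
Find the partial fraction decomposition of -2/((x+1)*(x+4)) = 2/(3*(x + 4)) - 2/(3*(x + 1))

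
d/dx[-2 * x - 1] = -2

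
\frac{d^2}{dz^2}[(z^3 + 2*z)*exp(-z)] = (z^3 - 6*z^2 + 8*z - 4)*exp(-z)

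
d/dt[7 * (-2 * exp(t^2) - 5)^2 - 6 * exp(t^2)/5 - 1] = 112*t*exp(2*t^2) + 1388*t*exp(t^2)/5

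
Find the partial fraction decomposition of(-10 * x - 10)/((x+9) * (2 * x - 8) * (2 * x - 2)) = 2/(13*(x + 9)) + 1/(6*(x - 1)) - 25/(78*(x - 4))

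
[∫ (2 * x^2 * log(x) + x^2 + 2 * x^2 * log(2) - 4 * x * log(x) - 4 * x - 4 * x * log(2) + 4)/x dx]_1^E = -log(2) + (-2 + E)^2*log(2*E)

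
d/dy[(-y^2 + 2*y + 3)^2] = 4*y^3 - 12*y^2 - 4*y + 12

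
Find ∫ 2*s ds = s^2 + C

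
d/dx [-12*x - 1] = -12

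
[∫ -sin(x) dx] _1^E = cos(E) - cos(1)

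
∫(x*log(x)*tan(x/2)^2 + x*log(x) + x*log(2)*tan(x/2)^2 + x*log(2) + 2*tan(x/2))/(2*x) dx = log(2*x)*tan(x/2) + C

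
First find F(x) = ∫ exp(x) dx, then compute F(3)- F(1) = -E + exp(3)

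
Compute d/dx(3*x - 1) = 3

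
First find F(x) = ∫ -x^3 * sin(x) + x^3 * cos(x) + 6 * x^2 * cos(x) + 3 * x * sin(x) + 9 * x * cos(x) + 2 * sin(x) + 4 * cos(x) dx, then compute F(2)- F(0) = 27*cos(2) - 1 + 27*sin(2)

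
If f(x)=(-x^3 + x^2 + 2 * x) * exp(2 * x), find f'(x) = -2*x^3*exp(2*x) - x^2*exp(2*x) + 6*x*exp(2*x) + 2*exp(2*x)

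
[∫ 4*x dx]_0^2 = 8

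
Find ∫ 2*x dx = x^2 + C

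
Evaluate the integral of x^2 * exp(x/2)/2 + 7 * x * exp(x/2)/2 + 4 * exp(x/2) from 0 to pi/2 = -2 + (2 + pi^2/4 + 3*pi/2)*exp(pi/4)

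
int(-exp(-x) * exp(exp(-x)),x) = exp(exp(-x)) + C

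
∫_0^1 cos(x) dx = sin(1)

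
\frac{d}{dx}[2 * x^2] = 4*x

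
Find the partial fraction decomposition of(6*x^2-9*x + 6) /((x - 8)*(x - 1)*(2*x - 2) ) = -12/(49*(x - 1)) - 3/(14*(x - 1)^2) + 159/(49*(x - 8))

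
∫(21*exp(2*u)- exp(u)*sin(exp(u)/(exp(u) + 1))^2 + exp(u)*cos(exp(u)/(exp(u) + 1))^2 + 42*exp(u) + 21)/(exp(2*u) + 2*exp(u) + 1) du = 21*u + sin(2*exp(u)/(exp(u) + 1))/2 + C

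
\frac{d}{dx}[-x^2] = -2*x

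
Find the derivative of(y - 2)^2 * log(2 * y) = (2*y^2*log(y) + y^2 + 2*y^2*log(2) - 4*y*log(y) - 4*y - 4*y*log(2) + 4)/y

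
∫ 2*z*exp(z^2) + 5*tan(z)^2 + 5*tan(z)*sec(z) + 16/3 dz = z/3 + exp(z^2) + 5*tan(z) + 5*sec(z) + C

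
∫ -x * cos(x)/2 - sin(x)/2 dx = -x*sin(x)/2 + C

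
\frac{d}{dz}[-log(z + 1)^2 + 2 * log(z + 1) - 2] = (2 - 2*log(z + 1))/(z + 1)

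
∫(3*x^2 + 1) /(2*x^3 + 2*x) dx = log(x^3 + x)/2 + C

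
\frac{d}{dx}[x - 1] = 1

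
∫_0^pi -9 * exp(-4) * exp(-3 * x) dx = -3*exp(-4) + 3*exp(-3*pi - 4)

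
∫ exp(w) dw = exp(w) + C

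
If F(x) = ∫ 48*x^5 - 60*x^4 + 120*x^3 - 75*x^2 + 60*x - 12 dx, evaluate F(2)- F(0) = 504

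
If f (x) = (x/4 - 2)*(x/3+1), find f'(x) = x/6 - 5/12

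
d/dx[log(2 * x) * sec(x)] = (x*log(x)*tan(x)*sec(x) + x*log(2)*tan(x)*sec(x) + sec(x))/x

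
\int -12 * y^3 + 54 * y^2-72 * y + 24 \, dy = -3*y^4 + 18*y^3 - 36*y^2 + 24*y + C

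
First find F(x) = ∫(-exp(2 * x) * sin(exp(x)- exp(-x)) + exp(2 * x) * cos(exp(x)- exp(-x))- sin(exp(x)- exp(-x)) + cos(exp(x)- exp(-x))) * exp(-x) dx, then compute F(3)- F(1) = -sin(E - exp(-1)) + cos(-exp(3) + exp(-3)) - cos(E - exp(-1)) - sin(-exp(3) + exp(-3))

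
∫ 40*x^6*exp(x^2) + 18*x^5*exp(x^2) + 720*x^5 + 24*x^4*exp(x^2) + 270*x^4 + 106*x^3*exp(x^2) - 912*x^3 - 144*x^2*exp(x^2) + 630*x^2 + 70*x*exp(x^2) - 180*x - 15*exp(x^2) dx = x*(4*x - 3)*(6*x + exp(x^2))*(5*x^3 + 6*x^2 - 5*x + 5) + C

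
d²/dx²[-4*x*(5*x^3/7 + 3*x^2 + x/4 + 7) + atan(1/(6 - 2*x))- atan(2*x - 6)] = -240*x^2/7 - 72*x - 2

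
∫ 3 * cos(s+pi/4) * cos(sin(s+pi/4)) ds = 3*sin(sin(s + pi/4)) + C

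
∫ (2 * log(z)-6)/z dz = (log(z) - 3)^2 + C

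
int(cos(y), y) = sin(y) + C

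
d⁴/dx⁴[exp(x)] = exp(x)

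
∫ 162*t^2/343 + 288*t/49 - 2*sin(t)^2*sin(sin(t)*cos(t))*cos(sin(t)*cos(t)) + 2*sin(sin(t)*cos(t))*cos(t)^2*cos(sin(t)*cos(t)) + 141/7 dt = 54*t^3/343 + 144*t^2/49 + 141*t/7 - cos(sin(2*t))/2 + C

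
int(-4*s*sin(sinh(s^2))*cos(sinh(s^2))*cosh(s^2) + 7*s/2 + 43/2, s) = (s + 12)*(7*s + 2)/4 + cos(sinh(s^2))^2 + C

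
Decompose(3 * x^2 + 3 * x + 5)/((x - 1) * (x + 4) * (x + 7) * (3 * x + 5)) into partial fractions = -225/(896*(3*x + 5)) - 131/(384*(x + 7)) + 41/(105*(x + 4)) + 11/(320*(x - 1))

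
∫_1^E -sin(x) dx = cos(E) - cos(1)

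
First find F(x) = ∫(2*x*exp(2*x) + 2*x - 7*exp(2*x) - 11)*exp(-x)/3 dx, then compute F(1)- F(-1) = -6*E + 6*exp(-1)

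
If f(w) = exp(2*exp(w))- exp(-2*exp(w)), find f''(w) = (-4*exp(2*w) + 2*exp(w) + 2*exp(w + 4*exp(w)) + 4*exp(2*w + 4*exp(w)))*exp(-2*exp(w))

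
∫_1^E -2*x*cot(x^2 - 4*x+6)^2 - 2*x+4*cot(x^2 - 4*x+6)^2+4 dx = cot((-2 + E)^2 + 2) - cot(3)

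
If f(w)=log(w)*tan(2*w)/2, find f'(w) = (2*w*log(w)/cos(2*w)^2 + tan(2*w))/(2*w)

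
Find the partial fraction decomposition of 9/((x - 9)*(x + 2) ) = -9/(11*(x + 2)) + 9/(11*(x - 9))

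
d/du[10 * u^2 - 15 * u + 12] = 20*u - 15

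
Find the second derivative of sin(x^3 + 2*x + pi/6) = -9*x^4*sin(x^3 + 2*x + pi/6) - 12*x^2*sin(x^3 + 2*x + pi/6) + 6*x*cos(x^3 + 2*x + pi/6) - 4*sin(x^3 + 2*x + pi/6)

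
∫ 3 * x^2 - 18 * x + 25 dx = x^3 - 9*x^2 + 25*x + C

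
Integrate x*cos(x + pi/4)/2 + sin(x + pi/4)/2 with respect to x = x*sin(x + pi/4)/2 + C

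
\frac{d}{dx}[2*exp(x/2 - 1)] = exp(x/2 - 1)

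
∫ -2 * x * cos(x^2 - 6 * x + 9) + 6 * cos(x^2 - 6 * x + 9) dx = -sin((x - 3)^2) + C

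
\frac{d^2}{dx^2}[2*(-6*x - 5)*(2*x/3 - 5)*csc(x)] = 2*(4*x^2 - 8*x^2/sin(x)^2 - 80*x/3 + 16*x*cos(x)/sin(x) + 160*x/(3*sin(x)^2) - 33 - 160*cos(x)/(3*sin(x)) + 50/sin(x)^2)/sin(x)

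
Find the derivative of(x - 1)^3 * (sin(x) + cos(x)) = (x - 1)^2*(sqrt(2)*x*cos(x + pi/4) + 4*sin(x) + 2*cos(x))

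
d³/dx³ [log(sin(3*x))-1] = 54*cos(3*x)/sin(3*x)^3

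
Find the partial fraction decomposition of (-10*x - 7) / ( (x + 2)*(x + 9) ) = -83/(7*(x + 9)) + 13/(7*(x + 2))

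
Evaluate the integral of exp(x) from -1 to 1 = E - exp(-1)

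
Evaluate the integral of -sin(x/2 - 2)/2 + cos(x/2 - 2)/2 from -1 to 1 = -sin(3/2) + cos(3/2) + sin(5/2) - cos(5/2)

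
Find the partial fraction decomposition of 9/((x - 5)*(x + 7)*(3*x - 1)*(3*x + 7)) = 81/(2464*(3*x + 7)) - 81/(2464*(3*x - 1)) - 3/(1232*(x + 7)) + 3/(1232*(x - 5))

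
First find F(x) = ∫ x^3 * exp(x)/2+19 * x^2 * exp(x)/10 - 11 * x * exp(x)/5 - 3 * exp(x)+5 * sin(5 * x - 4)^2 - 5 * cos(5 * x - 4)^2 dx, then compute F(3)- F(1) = -sin(22)/2 + sin(2)/2 + 21*E/10 + 81*exp(3)/10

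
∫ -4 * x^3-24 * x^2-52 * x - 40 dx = -x^4 - 8*x^3 - 26*x^2 - 40*x + C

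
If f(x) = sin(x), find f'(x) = cos(x)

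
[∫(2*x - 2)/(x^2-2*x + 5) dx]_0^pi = -log(5) + log(4 + (-1 + pi)^2)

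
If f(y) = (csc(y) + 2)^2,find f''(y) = 2*(-2 - 2/sin(y) + 4/sin(y)^2 + 3/sin(y)^3)/sin(y)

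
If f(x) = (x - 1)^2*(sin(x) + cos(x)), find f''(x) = -x^2*sin(x) - x^2*cos(x) - 2*x*sin(x) + 6*x*cos(x) + 5*sin(x) - 3*cos(x)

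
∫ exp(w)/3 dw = exp(w)/3 + C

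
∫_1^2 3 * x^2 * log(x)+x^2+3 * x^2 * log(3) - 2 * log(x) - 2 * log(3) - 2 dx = log(3) + 4*log(6)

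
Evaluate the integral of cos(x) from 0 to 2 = sin(2)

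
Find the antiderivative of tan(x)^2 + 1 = tan(x) + C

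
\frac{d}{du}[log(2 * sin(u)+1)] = 2*cos(u)/(2*sin(u) + 1)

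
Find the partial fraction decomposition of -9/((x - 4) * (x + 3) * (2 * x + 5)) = 36/(13*(2*x + 5)) - 9/(7*(x + 3)) - 9/(91*(x - 4))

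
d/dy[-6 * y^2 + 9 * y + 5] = 9 - 12*y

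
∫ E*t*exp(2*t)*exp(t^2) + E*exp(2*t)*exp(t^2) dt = exp((t + 1)^2)/2 + C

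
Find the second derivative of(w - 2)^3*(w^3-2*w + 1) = 30*w^4 - 120*w^3 + 120*w^2 + 30*w - 60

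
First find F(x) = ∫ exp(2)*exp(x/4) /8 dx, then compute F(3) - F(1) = -exp(9/4)/2 + exp(11/4)/2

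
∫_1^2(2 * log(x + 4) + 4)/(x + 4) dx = -(log(5) + 2)^2 + (log(6) + 2)^2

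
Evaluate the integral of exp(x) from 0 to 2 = -1 + exp(2)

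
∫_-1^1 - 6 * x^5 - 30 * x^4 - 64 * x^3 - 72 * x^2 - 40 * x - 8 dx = -76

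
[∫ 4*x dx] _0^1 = 2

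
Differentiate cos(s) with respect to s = -sin(s)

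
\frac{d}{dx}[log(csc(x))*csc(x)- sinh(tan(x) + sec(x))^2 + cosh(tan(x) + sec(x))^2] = -(log(1/sin(x)) + 1)*cos(x)/sin(x)^2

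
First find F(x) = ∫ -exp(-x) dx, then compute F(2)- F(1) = -exp(-1) + exp(-2)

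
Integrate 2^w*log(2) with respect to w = 2^w + C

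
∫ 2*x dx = x^2 + C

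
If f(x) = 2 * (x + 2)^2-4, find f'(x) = 4*x + 8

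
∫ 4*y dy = 2*y^2 + C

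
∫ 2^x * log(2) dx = 2^x + C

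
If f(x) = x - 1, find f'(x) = 1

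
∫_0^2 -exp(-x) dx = -1 + exp(-2)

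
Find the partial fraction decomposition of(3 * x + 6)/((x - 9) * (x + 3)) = 1/(4*(x + 3)) + 11/(4*(x - 9))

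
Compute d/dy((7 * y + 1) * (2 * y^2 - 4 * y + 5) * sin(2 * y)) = 28*y^3*cos(2*y) + 42*y^2*sin(2*y) - 52*y^2*cos(2*y) - 52*y*sin(2*y) + 62*y*cos(2*y) + 31*sin(2*y) + 10*cos(2*y)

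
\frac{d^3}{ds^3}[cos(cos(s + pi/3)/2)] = -sin(s + pi/3)^3*sin(cos(s + pi/3)/2)/8 - sin(s + pi/3)*sin(cos(s + pi/3)/2)/2 - 3*sin(s + pi/3)*cos(s + pi/3)*cos(cos(s + pi/3)/2)/4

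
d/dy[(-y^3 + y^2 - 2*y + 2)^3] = -9*y^8 + 24*y^7 - 63*y^6 + 114*y^5 - 150*y^4 + 168*y^3 - 132*y^2 + 72*y - 24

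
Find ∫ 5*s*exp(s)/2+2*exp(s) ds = (5*s - 1)*exp(s)/2 + C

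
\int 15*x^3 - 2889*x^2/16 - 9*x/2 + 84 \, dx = 15*x^4/4 - 963*x^3/16 - 9*x^2/4 + 84*x + C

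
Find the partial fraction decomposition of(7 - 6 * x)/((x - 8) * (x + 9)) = -61/(17*(x + 9)) - 41/(17*(x - 8))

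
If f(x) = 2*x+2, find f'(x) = 2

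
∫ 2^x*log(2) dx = 2^x + C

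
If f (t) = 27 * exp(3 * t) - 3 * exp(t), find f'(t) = 81*exp(3*t) - 3*exp(t)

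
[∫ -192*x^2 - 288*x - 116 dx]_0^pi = (-4*pi - 3)^3 - 8*pi + 27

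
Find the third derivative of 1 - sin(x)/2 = cos(x)/2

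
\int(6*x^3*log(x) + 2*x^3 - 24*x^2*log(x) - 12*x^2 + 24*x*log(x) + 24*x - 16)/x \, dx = 2*(x - 2)^3*log(x) + C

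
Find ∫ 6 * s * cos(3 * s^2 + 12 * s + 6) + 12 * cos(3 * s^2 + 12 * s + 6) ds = sin(3*(s + 2)^2 - 6) + C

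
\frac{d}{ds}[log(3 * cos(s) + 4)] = -3*sin(s)/(3*cos(s) + 4)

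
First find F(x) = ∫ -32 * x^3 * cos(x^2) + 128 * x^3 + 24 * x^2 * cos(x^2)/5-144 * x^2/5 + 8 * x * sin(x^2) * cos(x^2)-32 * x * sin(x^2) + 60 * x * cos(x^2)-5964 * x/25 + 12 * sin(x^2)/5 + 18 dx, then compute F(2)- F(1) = -82*sin(1)/5 + cos(2) - cos(8) - 146*sin(4)/5 + 1824/25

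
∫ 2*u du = u^2 + C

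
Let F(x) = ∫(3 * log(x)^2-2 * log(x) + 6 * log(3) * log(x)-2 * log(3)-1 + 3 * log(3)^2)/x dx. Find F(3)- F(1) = -3*log(3)^2 - log(3) + 7*log(3)^3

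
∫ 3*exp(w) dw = 3*exp(w) + C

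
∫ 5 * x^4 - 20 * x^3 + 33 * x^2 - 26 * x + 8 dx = x^5 - 5*x^4 + 11*x^3 - 13*x^2 + 8*x + C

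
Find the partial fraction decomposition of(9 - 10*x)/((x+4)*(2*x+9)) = -108/(2*x + 9) + 49/(x + 4)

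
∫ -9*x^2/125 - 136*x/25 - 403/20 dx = -3*x^3/125 - 68*x^2/25 - 403*x/20 + C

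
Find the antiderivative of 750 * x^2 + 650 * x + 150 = 250*x^3 + 325*x^2 + 150*x + C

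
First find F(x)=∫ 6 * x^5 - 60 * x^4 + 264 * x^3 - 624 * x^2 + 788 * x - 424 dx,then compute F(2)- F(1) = -17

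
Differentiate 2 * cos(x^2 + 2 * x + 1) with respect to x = -4*(x + 1)*sin(x^2 + 2*x + 1)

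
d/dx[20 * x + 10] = 20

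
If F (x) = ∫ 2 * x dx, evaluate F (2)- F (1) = 3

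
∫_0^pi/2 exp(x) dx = -1 + exp(pi/2)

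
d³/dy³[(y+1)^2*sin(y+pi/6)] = -y^2*cos(y + pi/6) - 6*y*sin(y + pi/6) - 2*y*cos(y + pi/6) - 6*sin(y + pi/6) + 5*cos(y + pi/6)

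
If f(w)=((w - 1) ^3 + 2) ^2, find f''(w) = 30*w^4 - 120*w^3 + 180*w^2 - 96*w + 6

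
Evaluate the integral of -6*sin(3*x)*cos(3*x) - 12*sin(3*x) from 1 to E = -(cos(3) + 2)^2 + (cos(3*E) + 2)^2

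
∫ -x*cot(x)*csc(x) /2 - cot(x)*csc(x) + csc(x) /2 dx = (x/2 + 1)*csc(x) + C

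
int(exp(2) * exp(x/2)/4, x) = exp(x/2 + 2)/2 + C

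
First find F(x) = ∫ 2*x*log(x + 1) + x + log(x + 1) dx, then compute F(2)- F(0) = 6*log(3)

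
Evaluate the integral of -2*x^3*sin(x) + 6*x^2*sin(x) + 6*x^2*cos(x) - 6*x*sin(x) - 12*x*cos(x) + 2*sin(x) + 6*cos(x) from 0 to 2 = 2*cos(2) + 2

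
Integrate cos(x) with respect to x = sin(x) + C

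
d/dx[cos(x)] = -sin(x)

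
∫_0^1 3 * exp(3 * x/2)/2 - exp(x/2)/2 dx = (-1 + E)*exp(1/2)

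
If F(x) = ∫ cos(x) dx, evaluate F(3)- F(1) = -sin(1) + sin(3)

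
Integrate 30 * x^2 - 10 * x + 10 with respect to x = 10*x^3 - 5*x^2 + 10*x + C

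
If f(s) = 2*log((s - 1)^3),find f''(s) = -6/(s^2 - 2*s + 1)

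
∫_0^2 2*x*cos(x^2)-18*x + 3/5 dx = -174/5 + sin(4)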